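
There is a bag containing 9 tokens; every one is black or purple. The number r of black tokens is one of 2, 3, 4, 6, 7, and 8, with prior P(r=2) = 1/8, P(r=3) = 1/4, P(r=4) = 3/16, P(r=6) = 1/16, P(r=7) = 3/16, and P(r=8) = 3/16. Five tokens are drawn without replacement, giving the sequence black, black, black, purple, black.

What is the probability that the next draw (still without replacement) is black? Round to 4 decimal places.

Compute the likelihood of the observed sequence for each case: P(data | r = 2) = (2/9)(1/8)(0/7) = 0; P(data | r = 3) = (3/9)(2/8)(1/7)(6/6)(0/5) = 0; P(data | r = 4) = (4/9)(3/8)(2/7)(5/6)(1/5) = 1/126; P(data | r = 6) = (6/9)(5/8)(4/7)(3/6)(3/5) = 1/14; P(data | r = 7) = (7/9)(6/8)(5/7)(2/6)(4/5) = 1/9; P(data | r = 8) = (8/9)(7/8)(6/7)(1/6)(5/5) = 1/9.
Multiplying each by its prior: 1/8 · 0 = 0, 1/4 · 0 = 0, 3/16 · 1/126 = 1/672, 1/16 · 1/14 = 1/224, 3/16 · 1/9 = 1/48, 3/16 · 1/9 = 1/48; summing to 1/21.
The posterior is then P(r = 2 | data) = 0, P(r = 3 | data) = 0, P(r = 4 | data) = 1/32, P(r = 6 | data) = 3/32, P(r = 7 | data) = 7/16, P(r = 8 | data) = 7/16.
The predictive probability is P(black next | data) = (0)(1/32) + (1/2)(3/32) + (3/4)(7/16) + (1)(7/16) = 13/16.

0.8125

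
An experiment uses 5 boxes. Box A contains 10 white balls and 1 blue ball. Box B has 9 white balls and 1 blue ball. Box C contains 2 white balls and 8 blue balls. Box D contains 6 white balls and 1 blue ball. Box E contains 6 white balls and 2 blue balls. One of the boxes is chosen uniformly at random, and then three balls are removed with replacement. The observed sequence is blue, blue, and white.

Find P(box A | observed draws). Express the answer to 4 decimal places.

Under each hypothesis, the probability of the observed sequence is: P(data | box A) = (1/11)(1/11)(10/11) = 0.0075131; P(data | box B) = (1/10)(1/10)(9/10) = 0.009; P(data | box C) = (8/10)(8/10)(2/10) = 0.128; P(data | box D) = (1/7)(1/7)(6/7) = 0.017493; P(data | box E) = (2/8)(2/8)(6/8) = 0.046875.
Multiplying each by its prior: 1/5 · 0.0075131 = 0.0015026, 1/5 · 0.009 = 0.0018, 1/5 · 0.128 = 0.0256, 1/5 · 0.017493 = 0.0034985, 1/5 · 0.046875 = 0.009375; these sum to 0.041776.
So P(box A | data) = (0.0015026) / (0.041776) = 0.035969.

0.0360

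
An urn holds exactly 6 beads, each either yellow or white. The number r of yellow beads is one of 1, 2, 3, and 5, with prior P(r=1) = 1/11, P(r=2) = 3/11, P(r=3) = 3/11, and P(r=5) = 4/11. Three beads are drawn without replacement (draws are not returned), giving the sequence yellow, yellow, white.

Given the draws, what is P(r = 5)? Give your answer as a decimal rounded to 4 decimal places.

0.5063

Under each hypothesis, the probability of the observed sequence is: P(data | r = 1) = (1/6)(0/5) = 0; P(data | r = 2) = (2/6)(1/5)(4/4) = 1/15; P(data | r = 3) = (3/6)(2/5)(3/4) = 3/20; P(data | r = 5) = (5/6)(4/5)(1/4) = 1/6.
Weighting by the prior gives 1/11 · 0 = 0, 3/11 · 1/15 = 1/55, 3/11 · 3/20 = 9/220, 4/11 · 1/6 = 2/33; summing to 79/660.
By Bayes' rule, P(r = 5 | data) = (2/33) / (79/660) = 40/79.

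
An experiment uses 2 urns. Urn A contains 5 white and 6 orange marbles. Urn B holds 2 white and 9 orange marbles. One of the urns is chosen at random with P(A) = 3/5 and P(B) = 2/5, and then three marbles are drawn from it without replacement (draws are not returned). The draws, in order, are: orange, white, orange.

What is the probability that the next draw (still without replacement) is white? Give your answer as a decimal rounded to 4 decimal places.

Compute the likelihood of the observed sequence for each case: P(data | urn A) = (6/11)(5/10)(5/9) = 5/33; P(data | urn B) = (9/11)(2/10)(8/9) = 8/55.
Weighting by the prior gives 3/5 · 5/33 = 1/11, 2/5 · 8/55 = 16/275; with total 41/275.
Normalising, the posterior is P(urn A | data) = 25/41, P(urn B | data) = 16/41.
The predictive probability is P(white next | data) = (1/2)(25/41) + (1/8)(16/41) = 29/82.

0.3537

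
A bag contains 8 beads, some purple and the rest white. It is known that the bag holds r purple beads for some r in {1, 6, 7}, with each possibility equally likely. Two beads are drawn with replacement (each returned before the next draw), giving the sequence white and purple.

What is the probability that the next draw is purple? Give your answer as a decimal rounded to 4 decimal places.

The likelihood of the observed sequence under each hypothesis: P(data | r = 1) = (7/8)(1/8) = 7/64; P(data | r = 6) = (2/8)(6/8) = 3/16; P(data | r = 7) = (1/8)(7/8) = 7/64.
Multiplying each by its prior: 1/3 · 7/64 = 7/192, 1/3 · 3/16 = 1/16, 1/3 · 7/64 = 7/192; with total 13/96.
Normalising, the posterior is P(r = 1 | data) = 7/26, P(r = 6 | data) = 6/13, P(r = 7 | data) = 7/26.
So P(purple next | data) = Σ P(purple next | H) P(H | data) = (1/8)(7/26) + (3/4)(6/13) + (7/8)(7/26) = 8/13.

0.6154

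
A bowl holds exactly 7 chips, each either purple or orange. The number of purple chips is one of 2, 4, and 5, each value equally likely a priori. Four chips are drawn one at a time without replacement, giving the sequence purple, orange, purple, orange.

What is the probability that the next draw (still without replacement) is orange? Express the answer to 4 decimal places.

Under each hypothesis, the probability of the observed sequence is: P(data | r = 2) = (2/7)(5/6)(1/5)(4/4) = 1/21; P(data | r = 4) = (4/7)(3/6)(3/5)(2/4) = 3/35; P(data | r = 5) = (5/7)(2/6)(4/5)(1/4) = 1/21.
Multiplying each by its prior: 1/3 · 1/21 = 1/63, 1/3 · 3/35 = 1/35, 1/3 · 1/21 = 1/63; these sum to 19/315.
The posterior is then P(r = 2 | data) = 5/19, P(r = 4 | data) = 9/19, P(r = 5 | data) = 5/19.
Averaging over the posterior, P(orange next | data) = (1)(5/19) + (1/3)(9/19) + (0)(5/19) = 8/19.

0.4211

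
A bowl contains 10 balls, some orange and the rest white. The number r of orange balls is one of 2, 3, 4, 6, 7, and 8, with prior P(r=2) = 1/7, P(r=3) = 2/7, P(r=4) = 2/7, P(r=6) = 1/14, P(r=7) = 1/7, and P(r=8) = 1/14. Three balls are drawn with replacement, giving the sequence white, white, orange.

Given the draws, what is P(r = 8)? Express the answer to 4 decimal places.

For each hypothesis, P(data | H) works out to: P(data | r = 2) = (8/10)(8/10)(2/10) = 0.128; P(data | r = 3) = (7/10)(7/10)(3/10) = 0.147; P(data | r = 4) = (6/10)(6/10)(4/10) = 0.144; P(data | r = 6) = (4/10)(4/10)(6/10) = 0.096; P(data | r = 7) = (3/10)(3/10)(7/10) = 0.063; P(data | r = 8) = (2/10)(2/10)(8/10) = 0.032.
The prior-weighted likelihoods are 1/7 · 0.128 = 0.018286, 2/7 · 0.147 = 0.042, 2/7 · 0.144 = 0.041143, 1/14 · 0.096 = 0.0068571, 1/7 · 0.063 = 0.009, 1/14 · 0.032 = 0.0022857; with total 0.11957.
Hence P(r = 8 | data) = (0.0022857) / (0.11957) = 0.019116.

0.0191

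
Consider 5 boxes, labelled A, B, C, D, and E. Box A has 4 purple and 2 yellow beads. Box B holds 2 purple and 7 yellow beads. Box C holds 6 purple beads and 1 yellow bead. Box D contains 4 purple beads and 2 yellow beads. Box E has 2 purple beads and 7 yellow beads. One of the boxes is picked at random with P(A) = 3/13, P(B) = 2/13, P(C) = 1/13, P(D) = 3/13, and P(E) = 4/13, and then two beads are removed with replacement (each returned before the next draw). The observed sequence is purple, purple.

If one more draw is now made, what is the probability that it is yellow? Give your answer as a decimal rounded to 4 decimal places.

0.3311

The likelihood of the observed sequence under each hypothesis: P(data | box A) = (4/6)(4/6) = 0.44444; P(data | box B) = (2/9)(2/9) = 0.049383; P(data | box C) = (6/7)(6/7) = 0.73469; P(data | box D) = (4/6)(4/6) = 0.44444; P(data | box E) = (2/9)(2/9) = 0.049383.
Weighting by the prior gives 3/13 · 0.44444 = 0.10256, 2/13 · 0.049383 = 0.0075973, 1/13 · 0.73469 = 0.056515, 3/13 · 0.44444 = 0.10256, 4/13 · 0.049383 = 0.015195; with total 0.28444.
The posterior is then P(box A | data) = 0.36059, P(box B | data) = 0.02671, P(box C | data) = 0.19869, P(box D | data) = 0.36059, P(box E | data) = 0.053421.
Averaging over the posterior, P(yellow next | data) = (1/3)(0.36059) + (7/9)(0.02671) + (1/7)(0.19869) + (1/3)(0.36059) + (7/9)(0.053421) = 0.3311.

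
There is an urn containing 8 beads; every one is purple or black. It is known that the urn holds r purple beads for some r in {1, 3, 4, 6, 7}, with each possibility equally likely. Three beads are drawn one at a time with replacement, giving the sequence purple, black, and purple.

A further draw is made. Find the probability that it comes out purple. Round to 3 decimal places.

For each hypothesis, P(data | H) works out to: P(data | r = 1) = (1/8)(7/8)(1/8) = 0.013672; P(data | r = 3) = (3/8)(5/8)(3/8) = 0.087891; P(data | r = 4) = (4/8)(4/8)(4/8) = 0.125; P(data | r = 6) = (6/8)(2/8)(6/8) = 0.14062; P(data | r = 7) = (7/8)(1/8)(7/8) = 0.095703.
Weighting by the prior gives 1/5 · 0.013672 = 0.0027344, 1/5 · 0.087891 = 0.017578, 1/5 · 0.125 = 0.025, 1/5 · 0.14062 = 0.028125, 1/5 · 0.095703 = 0.019141; summing to 0.092578.
The posterior is then P(r = 1 | data) = 0.029536, P(r = 3 | data) = 0.18987, P(r = 4 | data) = 0.27004, P(r = 6 | data) = 0.3038, P(r = 7 | data) = 0.20675.
So P(purple next | data) = Σ P(purple next | H) P(H | data) = (1/8)(0.029536) + (3/8)(0.18987) + (1/2)(0.27004) + (3/4)(0.3038) + (7/8)(0.20675) = 0.61867.

0.619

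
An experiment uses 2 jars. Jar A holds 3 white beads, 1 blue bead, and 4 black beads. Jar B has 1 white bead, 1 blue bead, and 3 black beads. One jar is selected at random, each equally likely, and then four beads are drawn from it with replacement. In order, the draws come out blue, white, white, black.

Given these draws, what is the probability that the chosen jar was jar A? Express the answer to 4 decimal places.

Compute the likelihood of the observed sequence for each case: P(data | jar A) = (1/8)(3/8)(3/8)(4/8) = 0.0087891; P(data | jar B) = (1/5)(1/5)(1/5)(3/5) = 0.0048.
The prior-weighted likelihoods are 1/2 · 0.0087891 = 0.0043945, 1/2 · 0.0048 = 0.0024; summing to 0.0067945.
Hence P(jar A | data) = (0.0043945) / (0.0067945) = 0.64677.

0.6468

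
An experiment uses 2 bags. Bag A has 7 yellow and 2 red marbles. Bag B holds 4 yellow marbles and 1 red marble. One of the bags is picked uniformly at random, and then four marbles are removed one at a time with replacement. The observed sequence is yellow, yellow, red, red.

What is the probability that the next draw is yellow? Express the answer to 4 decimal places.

0.7880

Under each hypothesis, the probability of the observed sequence is: P(data | bag A) = (7/9)(7/9)(2/9)(2/9) = 0.029873; P(data | bag B) = (4/5)(4/5)(1/5)(1/5) = 0.0256.
Multiplying each by its prior: 1/2 · 0.029873 = 0.014937, 1/2 · 0.0256 = 0.0128; these sum to 0.027737.
Dividing through by the total gives posterior P(bag A | data) = 0.53852, P(bag B | data) = 0.46148.
The predictive probability is P(yellow next | data) = (7/9)(0.53852) + (4/5)(0.46148) = 0.78803.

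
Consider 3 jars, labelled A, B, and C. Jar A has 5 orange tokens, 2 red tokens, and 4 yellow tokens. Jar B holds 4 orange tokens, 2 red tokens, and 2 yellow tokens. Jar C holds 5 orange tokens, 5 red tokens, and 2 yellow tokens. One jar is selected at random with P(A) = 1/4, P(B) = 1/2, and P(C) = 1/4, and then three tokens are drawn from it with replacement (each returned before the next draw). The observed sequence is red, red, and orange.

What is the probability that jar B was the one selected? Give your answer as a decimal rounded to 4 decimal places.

0.4170

Under each hypothesis, the probability of the observed sequence is: P(data | jar A) = (2/11)(2/11)(5/11) = 0.015026; P(data | jar B) = (2/8)(2/8)(4/8) = 0.03125; P(data | jar C) = (5/12)(5/12)(5/12) = 0.072338.
The prior-weighted likelihoods are 1/4 · 0.015026 = 0.0037566, 1/2 · 0.03125 = 0.015625, 1/4 · 0.072338 = 0.018084; these sum to 0.037466.
Therefore the posterior P(jar B | data) = (0.015625) / (0.037466) = 0.41704.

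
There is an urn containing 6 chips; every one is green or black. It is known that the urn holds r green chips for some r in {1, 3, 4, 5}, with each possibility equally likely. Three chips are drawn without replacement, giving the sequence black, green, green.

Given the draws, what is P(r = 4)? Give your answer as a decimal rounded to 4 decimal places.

0.3871

For each hypothesis, P(data | H) works out to: P(data | r = 1) = (5/6)(1/5)(0/4) = 0; P(data | r = 3) = (3/6)(3/5)(2/4) = 3/20; P(data | r = 4) = (2/6)(4/5)(3/4) = 1/5; P(data | r = 5) = (1/6)(5/5)(4/4) = 1/6.
The prior-weighted likelihoods are 1/4 · 0 = 0, 1/4 · 3/20 = 3/80, 1/4 · 1/5 = 1/20, 1/4 · 1/6 = 1/24; with total 31/240.
Therefore the posterior P(r = 4 | data) = (1/20) / (31/240) = 12/31.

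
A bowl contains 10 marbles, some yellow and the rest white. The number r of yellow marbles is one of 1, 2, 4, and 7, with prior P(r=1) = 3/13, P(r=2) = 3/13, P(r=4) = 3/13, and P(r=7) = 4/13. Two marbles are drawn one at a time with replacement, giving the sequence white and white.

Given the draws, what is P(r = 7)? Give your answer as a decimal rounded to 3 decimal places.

The likelihood of the observed sequence under each hypothesis: P(data | r = 1) = (9/10)(9/10) = 0.81; P(data | r = 2) = (8/10)(8/10) = 0.64; P(data | r = 4) = (6/10)(6/10) = 0.36; P(data | r = 7) = (3/10)(3/10) = 0.09.
Multiplying each by its prior: 3/13 · 0.81 = 0.18692, 3/13 · 0.64 = 0.14769, 3/13 · 0.36 = 0.083077, 4/13 · 0.09 = 0.027692; these sum to 0.44538.
By Bayes' rule, P(r = 7 | data) = (0.027692) / (0.44538) = 0.062176.

0.062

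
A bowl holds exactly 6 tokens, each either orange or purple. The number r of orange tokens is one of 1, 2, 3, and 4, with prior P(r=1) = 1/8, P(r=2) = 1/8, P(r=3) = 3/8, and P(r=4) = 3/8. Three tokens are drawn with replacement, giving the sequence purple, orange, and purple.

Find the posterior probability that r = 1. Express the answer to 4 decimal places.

Under each hypothesis, the probability of the observed sequence is: P(data | r = 1) = (5/6)(1/6)(5/6) = 0.11574; P(data | r = 2) = (4/6)(2/6)(4/6) = 0.14815; P(data | r = 3) = (3/6)(3/6)(3/6) = 0.125; P(data | r = 4) = (2/6)(4/6)(2/6) = 0.074074.
Weighting by the prior gives 1/8 · 0.11574 = 0.014468, 1/8 · 0.14815 = 0.018519, 3/8 · 0.125 = 0.046875, 3/8 · 0.074074 = 0.027778; these sum to 0.10764.
Therefore the posterior P(r = 1 | data) = (0.014468) / (0.10764) = 0.13441.

0.1344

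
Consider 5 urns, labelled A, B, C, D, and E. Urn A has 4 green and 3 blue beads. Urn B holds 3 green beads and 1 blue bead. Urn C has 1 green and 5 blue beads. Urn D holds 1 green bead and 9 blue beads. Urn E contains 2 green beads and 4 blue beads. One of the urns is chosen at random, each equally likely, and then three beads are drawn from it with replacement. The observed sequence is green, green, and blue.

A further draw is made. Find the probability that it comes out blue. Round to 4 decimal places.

Under each hypothesis, the probability of the observed sequence is: P(data | urn A) = (4/7)(4/7)(3/7) = 0.13994; P(data | urn B) = (3/4)(3/4)(1/4) = 0.14062; P(data | urn C) = (1/6)(1/6)(5/6) = 0.023148; P(data | urn D) = (1/10)(1/10)(9/10) = 0.009; P(data | urn E) = (2/6)(2/6)(4/6) = 0.074074.
The prior-weighted likelihoods are 1/5 · 0.13994 = 0.027988, 1/5 · 0.14062 = 0.028125, 1/5 · 0.023148 = 0.0046296, 1/5 · 0.009 = 0.0018, 1/5 · 0.074074 = 0.014815; these sum to 0.077358.
The posterior is then P(urn A | data) = 0.3618, P(urn B | data) = 0.36357, P(urn C | data) = 0.059847, P(urn D | data) = 0.023269, P(urn E | data) = 0.19151.
So P(blue next | data) = Σ P(blue next | H) P(H | data) = (3/7)(0.3618) + (1/4)(0.36357) + (5/6)(0.059847) + (9/10)(0.023269) + (2/3)(0.19151) = 0.44444.

0.4444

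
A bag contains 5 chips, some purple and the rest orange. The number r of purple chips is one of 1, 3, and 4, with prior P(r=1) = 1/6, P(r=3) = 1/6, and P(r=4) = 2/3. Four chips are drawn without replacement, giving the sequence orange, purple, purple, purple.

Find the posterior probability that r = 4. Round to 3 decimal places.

Compute the likelihood of the observed sequence for each case: P(data | r = 1) = (4/5)(1/4)(0/3) = 0; P(data | r = 3) = (2/5)(3/4)(2/3)(1/2) = 1/10; P(data | r = 4) = (1/5)(4/4)(3/3)(2/2) = 1/5.
Weighting by the prior gives 1/6 · 0 = 0, 1/6 · 1/10 = 1/60, 2/3 · 1/5 = 2/15; summing to 3/20.
By Bayes' rule, P(r = 4 | data) = (2/15) / (3/20) = 8/9.

0.889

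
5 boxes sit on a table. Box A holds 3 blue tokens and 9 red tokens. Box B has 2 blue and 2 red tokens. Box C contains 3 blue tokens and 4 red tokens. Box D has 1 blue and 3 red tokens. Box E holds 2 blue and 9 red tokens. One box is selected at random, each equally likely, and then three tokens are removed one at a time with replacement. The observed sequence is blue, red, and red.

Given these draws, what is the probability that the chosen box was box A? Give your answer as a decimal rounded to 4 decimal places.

0.2105

The likelihood of the observed sequence under each hypothesis: P(data | box A) = (3/12)(9/12)(9/12) = 0.14062; P(data | box B) = (2/4)(2/4)(2/4) = 0.125; P(data | box C) = (3/7)(4/7)(4/7) = 0.13994; P(data | box D) = (1/4)(3/4)(3/4) = 0.14062; P(data | box E) = (2/11)(9/11)(9/11) = 0.12171.
Weighting by the prior gives 1/5 · 0.14062 = 0.028125, 1/5 · 0.125 = 0.025, 1/5 · 0.13994 = 0.027988, 1/5 · 0.14062 = 0.028125, 1/5 · 0.12171 = 0.024343; summing to 0.13358.
So P(box A | data) = (0.028125) / (0.13358) = 0.21055.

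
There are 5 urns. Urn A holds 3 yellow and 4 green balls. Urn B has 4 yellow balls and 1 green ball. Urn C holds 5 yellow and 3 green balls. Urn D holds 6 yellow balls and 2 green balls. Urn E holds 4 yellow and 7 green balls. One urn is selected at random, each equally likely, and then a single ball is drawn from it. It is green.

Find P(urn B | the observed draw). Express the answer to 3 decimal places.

0.098

Compute the likelihood of this draw for each case: P(data | urn A) = (4/7) = 0.57143; P(data | urn B) = (1/5) = 0.2; P(data | urn C) = (3/8) = 0.375; P(data | urn D) = (2/8) = 0.25; P(data | urn E) = (7/11) = 0.63636.
The prior-weighted likelihoods are 1/5 · 0.57143 = 0.11429, 1/5 · 0.2 = 0.04, 1/5 · 0.375 = 0.075, 1/5 · 0.25 = 0.05, 1/5 · 0.63636 = 0.12727; with total 0.40656.
Hence P(urn B | data) = (0.04) / (0.40656) = 0.098387.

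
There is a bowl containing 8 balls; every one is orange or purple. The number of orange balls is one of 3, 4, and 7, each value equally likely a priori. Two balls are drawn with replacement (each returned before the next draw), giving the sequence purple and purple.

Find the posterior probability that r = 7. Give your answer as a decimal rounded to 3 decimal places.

0.024

The likelihood of the observed sequence under each hypothesis: P(data | r = 3) = (5/8)(5/8) = 25/64; P(data | r = 4) = (4/8)(4/8) = 1/4; P(data | r = 7) = (1/8)(1/8) = 1/64.
Weighting by the prior gives 1/3 · 25/64 = 25/192, 1/3 · 1/4 = 1/12, 1/3 · 1/64 = 1/192; with total 7/32.
By Bayes' rule, P(r = 7 | data) = (1/192) / (7/32) = 1/42.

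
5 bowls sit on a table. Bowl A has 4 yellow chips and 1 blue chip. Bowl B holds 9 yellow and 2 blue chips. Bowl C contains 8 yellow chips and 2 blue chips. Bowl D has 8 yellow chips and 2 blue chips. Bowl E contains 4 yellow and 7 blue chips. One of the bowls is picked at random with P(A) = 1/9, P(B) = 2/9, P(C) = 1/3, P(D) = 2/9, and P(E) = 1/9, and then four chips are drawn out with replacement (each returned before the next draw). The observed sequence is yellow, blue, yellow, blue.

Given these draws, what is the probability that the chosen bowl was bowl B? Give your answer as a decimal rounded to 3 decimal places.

0.176

Compute the likelihood of the observed sequence for each case: P(data | bowl A) = (4/5)(1/5)(4/5)(1/5) = 0.0256; P(data | bowl B) = (9/11)(2/11)(9/11)(2/11) = 0.02213; P(data | bowl C) = (8/10)(2/10)(8/10)(2/10) = 0.0256; P(data | bowl D) = (8/10)(2/10)(8/10)(2/10) = 0.0256; P(data | bowl E) = (4/11)(7/11)(4/11)(7/11) = 0.053548.
Weighting by the prior gives 1/9 · 0.0256 = 0.0028444, 2/9 · 0.02213 = 0.0049177, 1/3 · 0.0256 = 0.0085333, 2/9 · 0.0256 = 0.0056889, 1/9 · 0.053548 = 0.0059498; with total 0.027934.
Therefore the posterior P(bowl B | data) = (0.0049177) / (0.027934) = 0.17605.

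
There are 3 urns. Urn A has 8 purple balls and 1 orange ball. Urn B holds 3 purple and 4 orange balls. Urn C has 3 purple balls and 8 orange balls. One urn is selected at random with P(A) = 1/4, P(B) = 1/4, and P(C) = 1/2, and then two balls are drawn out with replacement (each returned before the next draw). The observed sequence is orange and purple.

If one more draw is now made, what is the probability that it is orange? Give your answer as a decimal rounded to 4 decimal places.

0.5935

The likelihood of the observed sequence under each hypothesis: P(data | urn A) = (1/9)(8/9) = 0.098765; P(data | urn B) = (4/7)(3/7) = 0.2449; P(data | urn C) = (8/11)(3/11) = 0.19835.
The prior-weighted likelihoods are 1/4 · 0.098765 = 0.024691, 1/4 · 0.2449 = 0.061224, 1/2 · 0.19835 = 0.099174; these sum to 0.18509.
Dividing through by the total gives posterior P(urn A | data) = 0.1334, P(urn B | data) = 0.33078, P(urn C | data) = 0.53581.
Averaging over the posterior, P(orange next | data) = (1/9)(0.1334) + (4/7)(0.33078) + (8/11)(0.53581) = 0.59352.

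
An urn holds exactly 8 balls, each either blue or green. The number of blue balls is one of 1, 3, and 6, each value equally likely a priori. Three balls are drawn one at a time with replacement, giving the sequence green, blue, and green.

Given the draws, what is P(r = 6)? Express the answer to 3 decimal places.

For each hypothesis, P(data | H) works out to: P(data | r = 1) = (7/8)(1/8)(7/8) = 0.095703; P(data | r = 3) = (5/8)(3/8)(5/8) = 0.14648; P(data | r = 6) = (2/8)(6/8)(2/8) = 0.046875.
The prior-weighted likelihoods are 1/3 · 0.095703 = 0.031901, 1/3 · 0.14648 = 0.048828, 1/3 · 0.046875 = 0.015625; these sum to 0.096354.
Hence P(r = 6 | data) = (0.015625) / (0.096354) = 0.16216.

0.162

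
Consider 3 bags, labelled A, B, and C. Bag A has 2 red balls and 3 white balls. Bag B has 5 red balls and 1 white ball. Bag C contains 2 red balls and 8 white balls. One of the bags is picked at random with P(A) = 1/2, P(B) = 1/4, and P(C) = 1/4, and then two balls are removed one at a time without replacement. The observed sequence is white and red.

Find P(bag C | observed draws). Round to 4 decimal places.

Under each hypothesis, the probability of the observed sequence is: P(data | bag A) = (3/5)(2/4) = 3/10; P(data | bag B) = (1/6)(5/5) = 1/6; P(data | bag C) = (8/10)(2/9) = 8/45.
The prior-weighted likelihoods are 1/2 · 3/10 = 3/20, 1/4 · 1/6 = 1/24, 1/4 · 8/45 = 2/45; with total 17/72.
Hence P(bag C | data) = (2/45) / (17/72) = 16/85.

0.1882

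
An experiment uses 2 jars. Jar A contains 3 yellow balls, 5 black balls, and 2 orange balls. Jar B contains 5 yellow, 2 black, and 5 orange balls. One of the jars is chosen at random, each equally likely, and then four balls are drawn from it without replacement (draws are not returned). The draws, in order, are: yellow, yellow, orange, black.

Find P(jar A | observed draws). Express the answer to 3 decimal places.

0.414

The likelihood of the observed sequence under each hypothesis: P(data | jar A) = (3/10)(2/9)(2/8)(5/7) = 0.011905; P(data | jar B) = (5/12)(4/11)(5/10)(2/9) = 0.016835.
The prior-weighted likelihoods are 1/2 · 0.011905 = 0.0059524, 1/2 · 0.016835 = 0.0084175; these sum to 0.01437.
Hence P(jar A | data) = (0.0059524) / (0.01437) = 0.41423.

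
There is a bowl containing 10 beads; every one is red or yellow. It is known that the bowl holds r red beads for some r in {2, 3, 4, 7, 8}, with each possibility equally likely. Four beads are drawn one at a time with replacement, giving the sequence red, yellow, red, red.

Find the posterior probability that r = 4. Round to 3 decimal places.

Compute the likelihood of the observed sequence for each case: P(data | r = 2) = (2/10)(8/10)(2/10)(2/10) = 0.0064; P(data | r = 3) = (3/10)(7/10)(3/10)(3/10) = 0.0189; P(data | r = 4) = (4/10)(6/10)(4/10)(4/10) = 0.0384; P(data | r = 7) = (7/10)(3/10)(7/10)(7/10) = 0.1029; P(data | r = 8) = (8/10)(2/10)(8/10)(8/10) = 0.1024.
Weighting by the prior gives 1/5 · 0.0064 = 0.00128, 1/5 · 0.0189 = 0.00378, 1/5 · 0.0384 = 0.00768, 1/5 · 0.1029 = 0.02058, 1/5 · 0.1024 = 0.02048; summing to 0.0538.
Therefore the posterior P(r = 4 | data) = (0.00768) / (0.0538) = 0.14275.

0.143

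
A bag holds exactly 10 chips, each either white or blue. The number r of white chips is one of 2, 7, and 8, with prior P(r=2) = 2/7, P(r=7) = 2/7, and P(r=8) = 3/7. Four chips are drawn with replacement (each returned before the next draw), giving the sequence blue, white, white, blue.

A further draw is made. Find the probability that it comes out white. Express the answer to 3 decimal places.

The likelihood of the observed sequence under each hypothesis: P(data | r = 2) = (8/10)(2/10)(2/10)(8/10) = 0.0256; P(data | r = 7) = (3/10)(7/10)(7/10)(3/10) = 0.0441; P(data | r = 8) = (2/10)(8/10)(8/10)(2/10) = 0.0256.
Multiplying each by its prior: 2/7 · 0.0256 = 0.0073143, 2/7 · 0.0441 = 0.0126, 3/7 · 0.0256 = 0.010971; with total 0.030886.
Normalising, the posterior is P(r = 2 | data) = 0.23682, P(r = 7 | data) = 0.40796, P(r = 8 | data) = 0.35523.
Averaging over the posterior, P(white next | data) = (1/5)(0.23682) + (7/10)(0.40796) + (4/5)(0.35523) = 0.61711.

0.617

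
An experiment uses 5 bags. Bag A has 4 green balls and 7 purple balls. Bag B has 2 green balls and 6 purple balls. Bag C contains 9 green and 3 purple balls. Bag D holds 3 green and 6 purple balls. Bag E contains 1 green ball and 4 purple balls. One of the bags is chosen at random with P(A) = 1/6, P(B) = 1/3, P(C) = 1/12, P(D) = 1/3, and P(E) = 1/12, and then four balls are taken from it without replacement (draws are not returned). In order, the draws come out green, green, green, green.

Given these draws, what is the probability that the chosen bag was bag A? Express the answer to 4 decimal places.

0.0233

The likelihood of the observed sequence under each hypothesis: P(data | bag A) = (4/11)(3/10)(2/9)(1/8) = 0.0030303; P(data | bag B) = (2/8)(1/7)(0/6) = 0; P(data | bag C) = (9/12)(8/11)(7/10)(6/9) = 0.25455; P(data | bag D) = (3/9)(2/8)(1/7)(0/6) = 0; P(data | bag E) = (1/5)(0/4) = 0.
Weighting by the prior gives 1/6 · 0.0030303 = 0.00050505, 1/3 · 0 = 0, 1/12 · 0.25455 = 0.021212, 1/3 · 0 = 0, 1/12 · 0 = 0; summing to 0.021717.
So P(bag A | data) = (0.00050505) / (0.021717) = 0.023256.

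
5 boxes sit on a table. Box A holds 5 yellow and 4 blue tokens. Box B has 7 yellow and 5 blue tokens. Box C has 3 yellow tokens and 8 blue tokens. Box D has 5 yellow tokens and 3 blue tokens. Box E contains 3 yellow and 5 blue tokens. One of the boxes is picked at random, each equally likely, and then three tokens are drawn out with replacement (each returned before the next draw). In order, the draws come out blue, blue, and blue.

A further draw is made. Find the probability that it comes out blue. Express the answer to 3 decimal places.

Compute the likelihood of the observed sequence for each case: P(data | box A) = (4/9)(4/9)(4/9) = 0.087791; P(data | box B) = (5/12)(5/12)(5/12) = 0.072338; P(data | box C) = (8/11)(8/11)(8/11) = 0.38467; P(data | box D) = (3/8)(3/8)(3/8) = 0.052734; P(data | box E) = (5/8)(5/8)(5/8) = 0.24414.
Multiplying each by its prior: 1/5 · 0.087791 = 0.017558, 1/5 · 0.072338 = 0.014468, 1/5 · 0.38467 = 0.076935, 1/5 · 0.052734 = 0.010547, 1/5 · 0.24414 = 0.048828; summing to 0.16834.
Normalising, the posterior is P(box A | data) = 0.10431, P(box B | data) = 0.085945, P(box C | data) = 0.45703, P(box D | data) = 0.062654, P(box E | data) = 0.29006.
So P(blue next | data) = Σ P(blue next | H) P(H | data) = (4/9)(0.10431) + (5/12)(0.085945) + (8/11)(0.45703) + (3/8)(0.062654) + (5/8)(0.29006) = 0.61934.

0.619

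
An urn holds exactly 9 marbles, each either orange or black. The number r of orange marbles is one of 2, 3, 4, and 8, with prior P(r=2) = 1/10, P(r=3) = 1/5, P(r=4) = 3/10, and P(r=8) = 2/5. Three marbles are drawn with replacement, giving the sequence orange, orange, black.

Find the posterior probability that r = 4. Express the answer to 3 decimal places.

0.380

Compute the likelihood of the observed sequence for each case: P(data | r = 2) = (2/9)(2/9)(7/9) = 0.038409; P(data | r = 3) = (3/9)(3/9)(6/9) = 0.074074; P(data | r = 4) = (4/9)(4/9)(5/9) = 0.10974; P(data | r = 8) = (8/9)(8/9)(1/9) = 0.087791.
Multiplying each by its prior: 1/10 · 0.038409 = 0.0038409, 1/5 · 0.074074 = 0.014815, 3/10 · 0.10974 = 0.032922, 2/5 · 0.087791 = 0.035117; these sum to 0.086694.
So P(r = 4 | data) = (0.032922) / (0.086694) = 0.37975.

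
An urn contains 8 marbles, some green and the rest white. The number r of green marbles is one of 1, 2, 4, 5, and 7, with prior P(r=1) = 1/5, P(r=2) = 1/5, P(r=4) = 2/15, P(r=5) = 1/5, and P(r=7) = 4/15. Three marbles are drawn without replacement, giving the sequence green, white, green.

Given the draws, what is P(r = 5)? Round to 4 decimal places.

The likelihood of the observed sequence under each hypothesis: P(data | r = 1) = (1/8)(7/7)(0/6) = 0; P(data | r = 2) = (2/8)(6/7)(1/6) = 1/28; P(data | r = 4) = (4/8)(4/7)(3/6) = 1/7; P(data | r = 5) = (5/8)(3/7)(4/6) = 5/28; P(data | r = 7) = (7/8)(1/7)(6/6) = 1/8.
Weighting by the prior gives 1/5 · 0 = 0, 1/5 · 1/28 = 1/140, 2/15 · 1/7 = 2/105, 1/5 · 5/28 = 1/28, 4/15 · 1/8 = 1/30; these sum to 2/21.
So P(r = 5 | data) = (1/28) / (2/21) = 3/8.

0.3750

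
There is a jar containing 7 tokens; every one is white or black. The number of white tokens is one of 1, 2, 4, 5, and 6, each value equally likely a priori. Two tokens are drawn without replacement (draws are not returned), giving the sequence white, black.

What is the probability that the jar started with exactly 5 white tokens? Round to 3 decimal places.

0.227

Under each hypothesis, the probability of the observed sequence is: P(data | r = 1) = (1/7)(6/6) = 1/7; P(data | r = 2) = (2/7)(5/6) = 5/21; P(data | r = 4) = (4/7)(3/6) = 2/7; P(data | r = 5) = (5/7)(2/6) = 5/21; P(data | r = 6) = (6/7)(1/6) = 1/7.
The prior-weighted likelihoods are 1/5 · 1/7 = 1/35, 1/5 · 5/21 = 1/21, 1/5 · 2/7 = 2/35, 1/5 · 5/21 = 1/21, 1/5 · 1/7 = 1/35; these sum to 22/105.
By Bayes' rule, P(r = 5 | data) = (1/21) / (22/105) = 5/22.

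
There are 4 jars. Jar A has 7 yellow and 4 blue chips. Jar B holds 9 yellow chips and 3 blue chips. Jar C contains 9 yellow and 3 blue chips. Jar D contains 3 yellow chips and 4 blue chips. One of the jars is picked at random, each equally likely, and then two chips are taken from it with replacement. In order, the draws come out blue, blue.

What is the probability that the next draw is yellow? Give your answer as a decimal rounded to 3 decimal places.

0.544

Compute the likelihood of the observed sequence for each case: P(data | jar A) = (4/11)(4/11) = 0.13223; P(data | jar B) = (3/12)(3/12) = 0.0625; P(data | jar C) = (3/12)(3/12) = 0.0625; P(data | jar D) = (4/7)(4/7) = 0.32653.
Weighting by the prior gives 1/4 · 0.13223 = 0.033058, 1/4 · 0.0625 = 0.015625, 1/4 · 0.0625 = 0.015625, 1/4 · 0.32653 = 0.081633; with total 0.14594.
Dividing through by the total gives posterior P(jar A | data) = 0.22652, P(jar B | data) = 0.10706, P(jar C | data) = 0.10706, P(jar D | data) = 0.55936.
So P(yellow next | data) = Σ P(yellow next | H) P(H | data) = (7/11)(0.22652) + (3/4)(0.10706) + (3/4)(0.10706) + (3/7)(0.55936) = 0.54447.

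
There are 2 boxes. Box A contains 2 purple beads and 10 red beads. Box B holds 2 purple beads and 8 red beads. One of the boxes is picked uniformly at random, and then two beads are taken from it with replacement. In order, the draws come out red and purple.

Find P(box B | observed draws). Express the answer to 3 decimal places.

Compute the likelihood of the observed sequence for each case: P(data | box A) = (10/12)(2/12) = 0.13889; P(data | box B) = (8/10)(2/10) = 0.16.
Multiplying each by its prior: 1/2 · 0.13889 = 0.069444, 1/2 · 0.16 = 0.08; with total 0.14944.
Therefore the posterior P(box B | data) = (0.08) / (0.14944) = 0.53532.

0.535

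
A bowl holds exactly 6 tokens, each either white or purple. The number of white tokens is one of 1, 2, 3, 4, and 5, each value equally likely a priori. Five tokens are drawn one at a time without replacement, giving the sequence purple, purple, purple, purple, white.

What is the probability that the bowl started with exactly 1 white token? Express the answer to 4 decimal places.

For each hypothesis, P(data | H) works out to: P(data | r = 1) = (5/6)(4/5)(3/4)(2/3)(1/2) = 1/6; P(data | r = 2) = (4/6)(3/5)(2/4)(1/3)(2/2) = 1/15; P(data | r = 3) = (3/6)(2/5)(1/4)(0/3) = 0; P(data | r = 4) = (2/6)(1/5)(0/4) = 0; P(data | r = 5) = (1/6)(0/5) = 0.
Weighting by the prior gives 1/5 · 1/6 = 1/30, 1/5 · 1/15 = 1/75, 1/5 · 0 = 0, 1/5 · 0 = 0, 1/5 · 0 = 0; with total 7/150.
Therefore the posterior P(r = 1 | data) = (1/30) / (7/150) = 5/7.

0.7143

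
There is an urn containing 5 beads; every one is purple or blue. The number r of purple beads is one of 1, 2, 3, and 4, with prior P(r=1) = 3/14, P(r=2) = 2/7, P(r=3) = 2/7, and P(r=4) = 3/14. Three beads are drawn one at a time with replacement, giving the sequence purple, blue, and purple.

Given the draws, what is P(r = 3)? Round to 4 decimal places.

0.4000

For each hypothesis, P(data | H) works out to: P(data | r = 1) = (1/5)(4/5)(1/5) = 4/125; P(data | r = 2) = (2/5)(3/5)(2/5) = 12/125; P(data | r = 3) = (3/5)(2/5)(3/5) = 18/125; P(data | r = 4) = (4/5)(1/5)(4/5) = 16/125.
Multiplying each by its prior: 3/14 · 4/125 = 6/875, 2/7 · 12/125 = 24/875, 2/7 · 18/125 = 36/875, 3/14 · 16/125 = 24/875; with total 18/175.
So P(r = 3 | data) = (36/875) / (18/175) = 2/5.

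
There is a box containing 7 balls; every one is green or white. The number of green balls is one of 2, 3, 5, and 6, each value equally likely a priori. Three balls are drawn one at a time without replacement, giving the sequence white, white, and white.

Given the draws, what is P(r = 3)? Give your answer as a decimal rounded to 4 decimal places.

0.2857

For each hypothesis, P(data | H) works out to: P(data | r = 2) = (5/7)(4/6)(3/5) = 2/7; P(data | r = 3) = (4/7)(3/6)(2/5) = 4/35; P(data | r = 5) = (2/7)(1/6)(0/5) = 0; P(data | r = 6) = (1/7)(0/6) = 0.
Multiplying each by its prior: 1/4 · 2/7 = 1/14, 1/4 · 4/35 = 1/35, 1/4 · 0 = 0, 1/4 · 0 = 0; summing to 1/10.
Therefore the posterior P(r = 3 | data) = (1/35) / (1/10) = 2/7.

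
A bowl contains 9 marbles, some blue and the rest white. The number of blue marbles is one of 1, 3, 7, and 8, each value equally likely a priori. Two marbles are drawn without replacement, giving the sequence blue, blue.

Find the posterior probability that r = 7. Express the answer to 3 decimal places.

0.404

Compute the likelihood of the observed sequence for each case: P(data | r = 1) = (1/9)(0/8) = 0; P(data | r = 3) = (3/9)(2/8) = 1/12; P(data | r = 7) = (7/9)(6/8) = 7/12; P(data | r = 8) = (8/9)(7/8) = 7/9.
Weighting by the prior gives 1/4 · 0 = 0, 1/4 · 1/12 = 1/48, 1/4 · 7/12 = 7/48, 1/4 · 7/9 = 7/36; these sum to 13/36.
So P(r = 7 | data) = (7/48) / (13/36) = 21/52.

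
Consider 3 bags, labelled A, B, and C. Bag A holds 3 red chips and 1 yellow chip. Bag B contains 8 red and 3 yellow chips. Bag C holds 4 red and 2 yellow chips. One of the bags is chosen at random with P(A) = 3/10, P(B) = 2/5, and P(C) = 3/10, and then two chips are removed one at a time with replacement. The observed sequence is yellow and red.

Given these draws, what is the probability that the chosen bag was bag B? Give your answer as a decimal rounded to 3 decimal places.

0.392

The likelihood of the observed sequence under each hypothesis: P(data | bag A) = (1/4)(3/4) = 0.1875; P(data | bag B) = (3/11)(8/11) = 0.19835; P(data | bag C) = (2/6)(4/6) = 0.22222.
Weighting by the prior gives 3/10 · 0.1875 = 0.05625, 2/5 · 0.19835 = 0.079339, 3/10 · 0.22222 = 0.066667; summing to 0.20226.
Hence P(bag B | data) = (0.079339) / (0.20226) = 0.39227.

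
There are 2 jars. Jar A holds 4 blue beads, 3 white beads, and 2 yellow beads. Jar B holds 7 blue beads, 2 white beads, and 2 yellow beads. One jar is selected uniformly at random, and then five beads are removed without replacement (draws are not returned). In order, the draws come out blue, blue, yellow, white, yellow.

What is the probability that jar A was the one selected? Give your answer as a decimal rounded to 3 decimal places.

0.611

Compute the likelihood of the observed sequence for each case: P(data | jar A) = (4/9)(3/8)(2/7)(3/6)(1/5) = 1/210; P(data | jar B) = (7/11)(6/10)(2/9)(2/8)(1/7) = 1/330.
Weighting by the prior gives 1/2 · 1/210 = 1/420, 1/2 · 1/330 = 1/660; with total 3/770.
So P(jar A | data) = (1/420) / (3/770) = 11/18.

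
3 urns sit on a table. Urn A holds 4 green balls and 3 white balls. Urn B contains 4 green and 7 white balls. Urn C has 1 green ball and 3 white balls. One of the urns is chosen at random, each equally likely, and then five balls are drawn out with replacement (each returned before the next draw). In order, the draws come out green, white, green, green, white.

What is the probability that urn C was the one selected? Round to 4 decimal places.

0.1406

For each hypothesis, P(data | H) works out to: P(data | urn A) = (4/7)(3/7)(4/7)(4/7)(3/7) = 0.034271; P(data | urn B) = (4/11)(7/11)(4/11)(4/11)(7/11) = 0.019472; P(data | urn C) = (1/4)(3/4)(1/4)(1/4)(3/4) = 0.0087891.
The prior-weighted likelihoods are 1/3 · 0.034271 = 0.011424, 1/3 · 0.019472 = 0.0064907, 1/3 · 0.0087891 = 0.0029297; summing to 0.020844.
By Bayes' rule, P(urn C | data) = (0.0029297) / (0.020844) = 0.14055.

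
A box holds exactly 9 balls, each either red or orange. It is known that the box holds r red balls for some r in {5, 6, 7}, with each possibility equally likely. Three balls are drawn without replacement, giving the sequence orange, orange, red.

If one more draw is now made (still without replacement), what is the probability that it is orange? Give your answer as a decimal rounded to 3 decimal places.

For each hypothesis, P(data | H) works out to: P(data | r = 5) = (4/9)(3/8)(5/7) = 5/42; P(data | r = 6) = (3/9)(2/8)(6/7) = 1/14; P(data | r = 7) = (2/9)(1/8)(7/7) = 1/36.
Multiplying each by its prior: 1/3 · 5/42 = 5/126, 1/3 · 1/14 = 1/42, 1/3 · 1/36 = 1/108; summing to 55/756.
Normalising, the posterior is P(r = 5 | data) = 6/11, P(r = 6 | data) = 18/55, P(r = 7 | data) = 7/55.
The predictive probability is P(orange next | data) = (1/3)(6/11) + (1/6)(18/55) + (0)(7/55) = 13/55.

0.236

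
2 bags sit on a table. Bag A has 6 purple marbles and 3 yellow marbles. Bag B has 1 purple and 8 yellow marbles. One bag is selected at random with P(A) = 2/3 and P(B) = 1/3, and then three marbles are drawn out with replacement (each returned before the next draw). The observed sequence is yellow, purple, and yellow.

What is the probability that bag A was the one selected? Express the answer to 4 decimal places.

For each hypothesis, P(data | H) works out to: P(data | bag A) = (3/9)(6/9)(3/9) = 0.074074; P(data | bag B) = (8/9)(1/9)(8/9) = 0.087791.
Weighting by the prior gives 2/3 · 0.074074 = 0.049383, 1/3 · 0.087791 = 0.029264; with total 0.078647.
By Bayes' rule, P(bag A | data) = (0.049383) / (0.078647) = 0.62791.

0.6279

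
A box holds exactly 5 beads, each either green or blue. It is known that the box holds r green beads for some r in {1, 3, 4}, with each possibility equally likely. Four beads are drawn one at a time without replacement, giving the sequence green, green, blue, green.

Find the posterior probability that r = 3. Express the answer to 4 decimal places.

The likelihood of the observed sequence under each hypothesis: P(data | r = 1) = (1/5)(0/4) = 0; P(data | r = 3) = (3/5)(2/4)(2/3)(1/2) = 1/10; P(data | r = 4) = (4/5)(3/4)(1/3)(2/2) = 1/5.
The prior-weighted likelihoods are 1/3 · 0 = 0, 1/3 · 1/10 = 1/30, 1/3 · 1/5 = 1/15; with total 1/10.
So P(r = 3 | data) = (1/30) / (1/10) = 1/3.

0.3333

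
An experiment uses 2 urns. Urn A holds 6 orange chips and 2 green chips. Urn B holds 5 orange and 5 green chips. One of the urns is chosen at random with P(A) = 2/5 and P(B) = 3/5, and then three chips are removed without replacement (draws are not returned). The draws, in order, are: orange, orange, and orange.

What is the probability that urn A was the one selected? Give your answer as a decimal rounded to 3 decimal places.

For each hypothesis, P(data | H) works out to: P(data | urn A) = (6/8)(5/7)(4/6) = 5/14; P(data | urn B) = (5/10)(4/9)(3/8) = 1/12.
Multiplying each by its prior: 2/5 · 5/14 = 1/7, 3/5 · 1/12 = 1/20; these sum to 27/140.
So P(urn A | data) = (1/7) / (27/140) = 20/27.

0.741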